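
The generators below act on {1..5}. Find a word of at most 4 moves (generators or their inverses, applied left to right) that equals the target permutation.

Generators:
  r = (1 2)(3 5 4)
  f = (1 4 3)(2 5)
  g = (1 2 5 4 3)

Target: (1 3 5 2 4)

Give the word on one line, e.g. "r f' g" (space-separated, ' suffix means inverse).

  after r: (1 2)(3 5 4)
  after g: (1 5 3 4)
  after g: (1 4 2 5)
  after r: (1 3 5 2 4)

r g g r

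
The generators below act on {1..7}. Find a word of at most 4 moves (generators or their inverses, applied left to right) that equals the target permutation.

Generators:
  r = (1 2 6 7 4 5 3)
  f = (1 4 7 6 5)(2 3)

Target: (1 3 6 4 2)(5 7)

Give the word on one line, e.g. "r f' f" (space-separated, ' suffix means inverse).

  after f': (1 5 6 7 4)(2 3)
  after r: (1 3 6 4 2)(5 7)

f' r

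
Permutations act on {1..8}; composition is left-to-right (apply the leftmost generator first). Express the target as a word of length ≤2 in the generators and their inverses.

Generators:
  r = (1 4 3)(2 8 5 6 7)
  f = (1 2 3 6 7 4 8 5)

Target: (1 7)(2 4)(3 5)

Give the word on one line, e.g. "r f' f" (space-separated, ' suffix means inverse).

  after r: (1 4 3)(2 8 5 6 7)
  after f': (1 7)(2 4)(3 5)

r f'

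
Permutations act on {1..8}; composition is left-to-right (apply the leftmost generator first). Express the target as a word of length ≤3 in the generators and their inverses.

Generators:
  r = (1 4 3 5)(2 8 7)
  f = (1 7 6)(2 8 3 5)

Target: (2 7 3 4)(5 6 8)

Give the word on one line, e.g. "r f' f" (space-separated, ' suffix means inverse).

  after r: (1 4 3 5)(2 8 7)
  after f': (1 4 8)(5 6 7)
  after r': (2 7 3 4)(5 6 8)

r f' r'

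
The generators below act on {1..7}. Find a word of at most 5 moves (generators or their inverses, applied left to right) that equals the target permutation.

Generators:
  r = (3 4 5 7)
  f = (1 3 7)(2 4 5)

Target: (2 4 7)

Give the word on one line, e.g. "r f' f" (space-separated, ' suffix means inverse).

  after f': (1 7 3)(2 5 4)
  after r: (1 3)(2 7 4)
  after f: (1 7 5 2)
  after f: (2 3 7)(4 5)
  after r: (2 4 7)

f' r f f r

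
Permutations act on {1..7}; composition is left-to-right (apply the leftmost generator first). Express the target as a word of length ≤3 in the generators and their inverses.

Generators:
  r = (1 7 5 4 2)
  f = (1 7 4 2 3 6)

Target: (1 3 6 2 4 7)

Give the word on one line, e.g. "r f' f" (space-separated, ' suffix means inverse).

  after r': (1 2 4 5 7)
  after f: (1 3 6)(4 5)
  after r': (1 3 6 2 4 7)

r' f r'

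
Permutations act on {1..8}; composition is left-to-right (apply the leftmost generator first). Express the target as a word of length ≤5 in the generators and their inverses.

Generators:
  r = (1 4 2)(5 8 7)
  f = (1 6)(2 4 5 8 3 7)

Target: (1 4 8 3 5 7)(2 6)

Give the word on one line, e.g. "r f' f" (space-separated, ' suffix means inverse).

r' r' f' r'

  after r': (1 2 4)(5 7 8)
  after r': (1 4 2)(5 8 7)
  after f': (1 2 6)(3 8)(4 7)
  after r': (1 4 8 3 5 7)(2 6)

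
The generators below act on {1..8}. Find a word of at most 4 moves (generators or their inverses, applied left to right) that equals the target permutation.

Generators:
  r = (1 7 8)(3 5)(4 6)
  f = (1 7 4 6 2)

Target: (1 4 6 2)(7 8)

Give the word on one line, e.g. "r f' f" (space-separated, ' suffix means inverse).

  after r': (1 8 7)(3 5)(4 6)
  after r': (1 7 8)
  after f: (1 4 6 2)(7 8)

r' r' f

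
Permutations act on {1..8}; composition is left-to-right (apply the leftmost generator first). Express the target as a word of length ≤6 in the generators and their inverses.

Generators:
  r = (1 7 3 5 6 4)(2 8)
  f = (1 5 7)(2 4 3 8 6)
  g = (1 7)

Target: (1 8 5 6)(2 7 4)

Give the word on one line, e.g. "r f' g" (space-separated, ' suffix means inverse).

r' f' g r'

  after r': (1 4 6 5 3 7)(2 8)
  after f': (1 2 3 5 4 8 6)
  after g: (1 2 3 5 4 8 6 7)
  after r': (1 8 5 6)(2 7 4)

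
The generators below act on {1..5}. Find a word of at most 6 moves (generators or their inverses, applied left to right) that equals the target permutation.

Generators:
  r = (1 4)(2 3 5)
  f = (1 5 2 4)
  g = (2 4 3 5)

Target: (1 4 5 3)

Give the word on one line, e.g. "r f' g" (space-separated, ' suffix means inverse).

  after g: (2 4 3 5)
  after r': (1 4 2)
  after r': (2 4 5 3)
  after g: (2 3 4)
  after r': (1 4 5 3)

g r' r' g r'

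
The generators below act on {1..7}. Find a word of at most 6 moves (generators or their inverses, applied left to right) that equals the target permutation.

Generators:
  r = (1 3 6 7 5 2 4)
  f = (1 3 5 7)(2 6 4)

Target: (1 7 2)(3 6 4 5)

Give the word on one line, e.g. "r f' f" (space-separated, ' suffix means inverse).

f r f' r' f

  after f: (1 3 5 7)(2 6 4)
  after r: (1 6)(2 7 3)
  after f': (1 2 5 3 4 6 7)
  after r': (1 5)(2 7 4 3)
  after f: (1 7 2)(3 6 4 5)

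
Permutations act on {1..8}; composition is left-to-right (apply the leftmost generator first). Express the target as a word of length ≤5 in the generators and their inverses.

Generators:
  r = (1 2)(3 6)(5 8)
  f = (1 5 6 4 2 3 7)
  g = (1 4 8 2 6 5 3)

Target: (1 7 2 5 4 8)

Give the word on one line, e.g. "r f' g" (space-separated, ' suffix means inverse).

g' f r

  after g': (1 3 5 6 2 8 4)
  after f: (1 7)(2 8)(3 6)(4 5)
  after r: (1 7 2 5 4 8)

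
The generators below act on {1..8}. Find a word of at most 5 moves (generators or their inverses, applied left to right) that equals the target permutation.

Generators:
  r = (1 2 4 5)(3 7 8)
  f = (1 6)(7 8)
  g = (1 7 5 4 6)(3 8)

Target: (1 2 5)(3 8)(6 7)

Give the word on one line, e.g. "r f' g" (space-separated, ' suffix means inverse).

g g r' r' f

  after g: (1 7 5 4 6)(3 8)
  after g: (1 5 6 7 4)
  after r': (1 4 5 6 3 8 7 2)
  after r': (1 2 5 6 8 3 7)
  after f: (1 2 5)(3 8)(6 7)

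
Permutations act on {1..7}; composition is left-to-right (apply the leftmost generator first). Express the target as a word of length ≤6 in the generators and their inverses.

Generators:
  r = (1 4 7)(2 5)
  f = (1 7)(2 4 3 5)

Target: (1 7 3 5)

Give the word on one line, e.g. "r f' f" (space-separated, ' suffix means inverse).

r' f r r

  after r': (1 7 4)(2 5)
  after f: (3 5 4 7)
  after r: (1 4)(2 5 7 3)
  after r: (1 7 3 5)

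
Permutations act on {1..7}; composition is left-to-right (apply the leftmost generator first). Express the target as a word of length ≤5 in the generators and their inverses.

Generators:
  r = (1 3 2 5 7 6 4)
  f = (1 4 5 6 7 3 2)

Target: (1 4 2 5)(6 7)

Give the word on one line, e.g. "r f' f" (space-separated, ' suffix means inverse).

r' f' r'

  after r': (1 4 6 7 5 2 3)
  after f': (2 7 4 5 3)
  after r': (1 4 2 5)(6 7)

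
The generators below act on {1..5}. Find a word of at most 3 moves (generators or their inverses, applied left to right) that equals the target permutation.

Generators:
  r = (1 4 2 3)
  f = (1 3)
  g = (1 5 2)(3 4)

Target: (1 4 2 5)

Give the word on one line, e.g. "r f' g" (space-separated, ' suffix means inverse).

  after g': (1 2 5)(3 4)
  after r': (1 4 2 5 3)
  after f': (1 4 2 5)

g' r' f'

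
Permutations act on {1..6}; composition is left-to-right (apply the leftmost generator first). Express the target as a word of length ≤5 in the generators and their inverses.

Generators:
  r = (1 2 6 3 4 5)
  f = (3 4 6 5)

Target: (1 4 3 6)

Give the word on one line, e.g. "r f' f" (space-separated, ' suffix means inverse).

  after f': (3 5 6 4)
  after r': (1 5 2)(3 4 6)
  after f': (1 6 5 2)
  after r: (1 3 4 5 6)
  after f: (1 4 3 6)

f' r' f' r f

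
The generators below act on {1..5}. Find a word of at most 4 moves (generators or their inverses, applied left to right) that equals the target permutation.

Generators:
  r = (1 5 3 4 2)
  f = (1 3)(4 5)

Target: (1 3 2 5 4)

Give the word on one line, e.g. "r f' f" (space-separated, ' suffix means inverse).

  after r: (1 5 3 4 2)
  after r: (1 3 2 5 4)

r r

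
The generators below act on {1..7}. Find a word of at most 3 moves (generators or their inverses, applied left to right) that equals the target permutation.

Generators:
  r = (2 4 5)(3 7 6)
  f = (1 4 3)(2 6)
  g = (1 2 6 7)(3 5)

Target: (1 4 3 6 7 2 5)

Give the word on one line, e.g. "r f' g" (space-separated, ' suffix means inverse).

g r g

  after g: (1 2 6 7)(3 5)
  after r: (1 4 5 7)(2 3)
  after g: (1 4 3 6 7 2 5)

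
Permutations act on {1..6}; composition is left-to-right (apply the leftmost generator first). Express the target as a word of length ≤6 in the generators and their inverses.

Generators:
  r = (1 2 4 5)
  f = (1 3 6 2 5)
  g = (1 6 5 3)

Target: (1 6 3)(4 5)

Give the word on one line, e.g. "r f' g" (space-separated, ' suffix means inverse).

  after f': (1 5 2 6 3)
  after r: (2 6 3)(4 5)
  after f: (1 3 5 4)
  after g': (1 5 4 3 6)
  after g': (1 6 3)(4 5)

f' r f g' g'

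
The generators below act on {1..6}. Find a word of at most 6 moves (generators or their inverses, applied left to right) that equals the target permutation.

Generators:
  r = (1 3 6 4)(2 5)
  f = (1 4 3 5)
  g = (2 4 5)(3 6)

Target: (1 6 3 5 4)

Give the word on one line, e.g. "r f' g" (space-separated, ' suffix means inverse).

  after r': (1 4 6 3)(2 5)
  after r': (1 6)(3 4)
  after f': (1 6 5 3)
  after f': (1 6 3 5 4)

r' r' f' f'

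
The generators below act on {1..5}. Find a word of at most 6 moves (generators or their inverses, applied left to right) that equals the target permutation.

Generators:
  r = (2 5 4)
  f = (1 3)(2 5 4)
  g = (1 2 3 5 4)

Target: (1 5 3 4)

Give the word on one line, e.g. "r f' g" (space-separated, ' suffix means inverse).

  after r: (2 5 4)
  after g: (1 2 4 3 5)
  after r': (1 4 3 2 5)
  after f': (1 5 3 4)

r g r' f'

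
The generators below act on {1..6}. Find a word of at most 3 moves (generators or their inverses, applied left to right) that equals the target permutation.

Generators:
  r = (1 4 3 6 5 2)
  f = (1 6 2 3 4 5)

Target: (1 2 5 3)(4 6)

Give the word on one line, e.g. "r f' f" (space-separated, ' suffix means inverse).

  after f': (1 5 4 3 2 6)
  after r: (1 2 5 3)(4 6)

f' r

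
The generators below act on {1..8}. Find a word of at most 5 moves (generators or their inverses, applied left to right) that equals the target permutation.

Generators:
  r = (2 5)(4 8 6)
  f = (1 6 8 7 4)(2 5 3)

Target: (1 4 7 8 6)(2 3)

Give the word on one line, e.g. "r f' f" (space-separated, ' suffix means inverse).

f' r r r

  after f': (1 4 7 8 6)(2 3 5)
  after r: (1 8 4 7 6)(2 3)
  after r: (1 6)(2 3 5)(4 7)
  after r: (1 4 7 8 6)(2 3)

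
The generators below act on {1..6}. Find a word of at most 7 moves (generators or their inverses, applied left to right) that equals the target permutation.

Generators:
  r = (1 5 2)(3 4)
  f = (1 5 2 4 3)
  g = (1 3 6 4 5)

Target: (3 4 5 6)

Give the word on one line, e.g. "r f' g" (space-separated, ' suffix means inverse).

r' g g f' f'

  after r': (1 2 5)(3 4)
  after g: (1 2)(3 5)(4 6)
  after g: (1 2 3)(5 6)
  after f': (1 5 6)(2 4)
  after f': (3 4 5 6)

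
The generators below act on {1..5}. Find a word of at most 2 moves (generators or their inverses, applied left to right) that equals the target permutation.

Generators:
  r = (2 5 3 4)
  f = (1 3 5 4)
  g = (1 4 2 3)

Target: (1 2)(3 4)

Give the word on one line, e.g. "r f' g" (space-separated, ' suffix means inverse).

  after g': (1 3 2 4)
  after g': (1 2)(3 4)

g' g'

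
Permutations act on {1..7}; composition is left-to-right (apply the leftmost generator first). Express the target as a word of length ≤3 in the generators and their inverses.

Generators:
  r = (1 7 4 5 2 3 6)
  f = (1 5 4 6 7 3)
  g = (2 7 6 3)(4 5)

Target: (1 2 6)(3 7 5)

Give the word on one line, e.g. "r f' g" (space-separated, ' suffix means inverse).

  after r: (1 7 4 5 2 3 6)
  after g': (1 2 6)(3 7 5)

r g'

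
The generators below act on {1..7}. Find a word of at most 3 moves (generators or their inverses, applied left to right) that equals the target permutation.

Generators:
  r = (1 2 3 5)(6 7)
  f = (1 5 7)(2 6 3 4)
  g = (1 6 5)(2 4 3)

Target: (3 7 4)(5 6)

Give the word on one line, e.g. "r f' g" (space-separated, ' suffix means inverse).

f' r' g'

  after f': (1 7 5)(2 4 3 6)
  after r': (1 6)(2 4)(3 7)
  after g': (3 7 4)(5 6)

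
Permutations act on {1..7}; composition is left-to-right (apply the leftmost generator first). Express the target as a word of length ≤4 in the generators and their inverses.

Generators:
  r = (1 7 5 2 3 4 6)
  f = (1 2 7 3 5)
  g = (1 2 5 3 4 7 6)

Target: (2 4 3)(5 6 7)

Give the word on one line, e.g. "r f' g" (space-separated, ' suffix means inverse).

  after f: (1 2 7 3 5)
  after g': (2 4 3)(5 6 7)

f g'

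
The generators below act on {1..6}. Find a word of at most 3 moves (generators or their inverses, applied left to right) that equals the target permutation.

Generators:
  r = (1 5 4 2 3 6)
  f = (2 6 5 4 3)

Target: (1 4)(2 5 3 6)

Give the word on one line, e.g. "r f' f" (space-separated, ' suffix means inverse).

  after f: (2 6 5 4 3)
  after r: (1 5 2)(4 6)
  after r: (1 4)(2 5 3 6)

f r r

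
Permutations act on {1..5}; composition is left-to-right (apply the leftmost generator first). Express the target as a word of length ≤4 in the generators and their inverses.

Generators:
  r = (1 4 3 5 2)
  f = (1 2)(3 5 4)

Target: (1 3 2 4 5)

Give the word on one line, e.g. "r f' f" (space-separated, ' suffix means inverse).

  after r: (1 4 3 5 2)
  after r: (1 3 2 4 5)

r r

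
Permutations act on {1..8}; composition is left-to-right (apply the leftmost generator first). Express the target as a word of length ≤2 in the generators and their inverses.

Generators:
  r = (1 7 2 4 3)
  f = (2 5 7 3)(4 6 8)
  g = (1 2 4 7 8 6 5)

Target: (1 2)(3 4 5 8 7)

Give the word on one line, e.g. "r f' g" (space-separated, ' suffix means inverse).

  after f: (2 5 7 3)(4 6 8)
  after g: (1 2)(3 4 5 8 7)

f g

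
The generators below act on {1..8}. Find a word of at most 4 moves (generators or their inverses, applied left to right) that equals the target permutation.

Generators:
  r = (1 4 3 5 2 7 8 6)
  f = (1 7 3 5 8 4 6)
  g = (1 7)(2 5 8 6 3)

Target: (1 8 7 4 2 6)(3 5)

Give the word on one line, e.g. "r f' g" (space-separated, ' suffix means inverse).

r g f'

  after r: (1 4 3 5 2 7 8 6)
  after g: (1 4 2)(3 8)(6 7)
  after f': (1 8 7 4 2 6)(3 5)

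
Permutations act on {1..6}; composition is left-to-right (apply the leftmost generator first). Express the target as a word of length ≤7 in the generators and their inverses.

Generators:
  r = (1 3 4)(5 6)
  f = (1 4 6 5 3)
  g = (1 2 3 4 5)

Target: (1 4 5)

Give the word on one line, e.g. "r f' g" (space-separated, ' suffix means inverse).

f' g' f' g' f

  after f': (1 3 5 6 4)
  after g': (1 2)(3 4 5 6)
  after f': (1 2 3)(4 6 5)
  after g': (3 5)(4 6)
  after f: (1 4 5)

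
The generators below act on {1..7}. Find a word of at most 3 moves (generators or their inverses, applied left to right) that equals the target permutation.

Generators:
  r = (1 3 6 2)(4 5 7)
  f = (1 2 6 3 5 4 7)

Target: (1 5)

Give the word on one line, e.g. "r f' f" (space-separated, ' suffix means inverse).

  after f': (1 7 4 5 3 6 2)
  after r': (1 5)

f' r'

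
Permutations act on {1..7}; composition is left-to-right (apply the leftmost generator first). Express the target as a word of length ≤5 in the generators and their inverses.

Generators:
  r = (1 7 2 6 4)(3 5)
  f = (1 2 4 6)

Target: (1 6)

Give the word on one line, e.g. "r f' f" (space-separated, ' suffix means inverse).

r r r f' r'

  after r: (1 7 2 6 4)(3 5)
  after r: (1 2 4 7 6)
  after r: (1 6 7 4 2)(3 5)
  after f': (1 4)(2 6 7)(3 5)
  after r': (1 6)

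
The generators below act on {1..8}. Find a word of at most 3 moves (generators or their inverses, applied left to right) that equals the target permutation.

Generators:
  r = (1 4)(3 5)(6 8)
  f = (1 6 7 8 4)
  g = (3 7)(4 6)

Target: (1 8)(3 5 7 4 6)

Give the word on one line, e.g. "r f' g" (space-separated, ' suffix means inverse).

f r g'

  after f: (1 6 7 8 4)
  after r: (1 8)(3 5)(6 7)
  after g': (1 8)(3 5 7 4 6)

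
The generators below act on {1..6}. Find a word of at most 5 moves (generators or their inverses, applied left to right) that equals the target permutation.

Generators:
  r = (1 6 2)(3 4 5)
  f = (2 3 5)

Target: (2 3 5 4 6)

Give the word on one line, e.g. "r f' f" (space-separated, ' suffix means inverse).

  after r: (1 6 2)(3 4 5)
  after f: (1 6 3 4 2)
  after r': (4 6 5)
  after f: (2 3 5 4 6)

r f r' f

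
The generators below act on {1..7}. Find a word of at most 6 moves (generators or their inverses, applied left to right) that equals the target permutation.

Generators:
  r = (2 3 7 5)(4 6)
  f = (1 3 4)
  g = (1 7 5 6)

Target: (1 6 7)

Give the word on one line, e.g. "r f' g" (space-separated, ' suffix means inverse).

  after g': (1 6 5 7)
  after r': (1 4 6 7)(2 5 3)
  after f: (2 5 4 6 7 3)
  after r: (5 6)
  after g': (1 6 7)

g' r' f r g'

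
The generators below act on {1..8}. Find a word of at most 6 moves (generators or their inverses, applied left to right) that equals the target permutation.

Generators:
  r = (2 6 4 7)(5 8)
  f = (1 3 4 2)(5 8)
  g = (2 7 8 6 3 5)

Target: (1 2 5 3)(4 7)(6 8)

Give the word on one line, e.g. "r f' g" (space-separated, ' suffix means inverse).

  after g': (2 5 3 6 8 7)
  after f': (1 2 8 7 4 3 6 5)
  after r': (1 7 6 8 4 3 2 5)
  after f: (1 7 6 5 3)(2 8)
  after r: (1 2 5 3)(4 7)(6 8)

g' f' r' f r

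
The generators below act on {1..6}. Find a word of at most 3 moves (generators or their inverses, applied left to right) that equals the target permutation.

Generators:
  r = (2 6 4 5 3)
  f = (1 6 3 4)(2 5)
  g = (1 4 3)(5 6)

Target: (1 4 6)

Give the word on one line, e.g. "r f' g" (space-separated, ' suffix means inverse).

  after r: (2 6 4 5 3)
  after f: (1 6)(2 3 5 4)
  after r: (1 4 6)

r f r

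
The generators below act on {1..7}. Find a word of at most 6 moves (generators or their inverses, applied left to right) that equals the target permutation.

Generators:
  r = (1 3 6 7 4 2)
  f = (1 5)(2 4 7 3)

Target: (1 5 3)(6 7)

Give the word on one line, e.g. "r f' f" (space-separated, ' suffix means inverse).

  after f': (1 5)(2 3 7 4)
  after f': (2 7)(3 4)
  after f': (1 5)(2 4 7 3)
  after r: (1 5 3)(6 7)

f' f' f' r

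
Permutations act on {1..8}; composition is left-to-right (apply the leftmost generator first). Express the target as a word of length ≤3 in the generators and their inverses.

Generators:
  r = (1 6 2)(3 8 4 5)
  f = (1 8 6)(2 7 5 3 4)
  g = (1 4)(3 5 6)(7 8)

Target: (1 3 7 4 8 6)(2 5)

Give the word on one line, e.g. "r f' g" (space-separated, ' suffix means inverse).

r g' r

  after r: (1 6 2)(3 8 4 5)
  after g': (1 5 6 2 4 3 7 8)
  after r: (1 3 7 4 8 6)(2 5)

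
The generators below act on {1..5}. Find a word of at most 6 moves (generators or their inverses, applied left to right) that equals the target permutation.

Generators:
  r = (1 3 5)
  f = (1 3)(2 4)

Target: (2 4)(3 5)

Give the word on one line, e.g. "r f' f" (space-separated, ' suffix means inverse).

  after f': (1 3)(2 4)
  after r: (1 5)(2 4)
  after f': (1 5 3)
  after r': (1 3 5)
  after f: (2 4)(3 5)

f' r f' r' f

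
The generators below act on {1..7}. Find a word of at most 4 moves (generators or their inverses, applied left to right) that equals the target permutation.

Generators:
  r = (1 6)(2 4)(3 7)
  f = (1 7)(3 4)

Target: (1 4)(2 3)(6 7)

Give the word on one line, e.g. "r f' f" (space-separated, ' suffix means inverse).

f' r' f'

  after f': (1 7)(3 4)
  after r': (1 3 2 4 7 6)
  after f': (1 4)(2 3)(6 7)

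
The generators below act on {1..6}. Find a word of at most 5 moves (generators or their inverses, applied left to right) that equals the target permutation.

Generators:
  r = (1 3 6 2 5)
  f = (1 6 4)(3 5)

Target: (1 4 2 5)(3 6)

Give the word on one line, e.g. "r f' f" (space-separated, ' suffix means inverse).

f f r

  after f: (1 6 4)(3 5)
  after f: (1 4 6)
  after r: (1 4 2 5)(3 6)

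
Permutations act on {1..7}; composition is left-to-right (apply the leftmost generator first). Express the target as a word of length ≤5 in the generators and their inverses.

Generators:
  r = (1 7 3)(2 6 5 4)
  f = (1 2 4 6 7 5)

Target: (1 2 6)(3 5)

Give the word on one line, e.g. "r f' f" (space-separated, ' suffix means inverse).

  after f': (1 5 7 6 4 2)
  after r: (1 4 6 2 7 5 3)
  after f': (1 2 6)(3 5)

f' r f'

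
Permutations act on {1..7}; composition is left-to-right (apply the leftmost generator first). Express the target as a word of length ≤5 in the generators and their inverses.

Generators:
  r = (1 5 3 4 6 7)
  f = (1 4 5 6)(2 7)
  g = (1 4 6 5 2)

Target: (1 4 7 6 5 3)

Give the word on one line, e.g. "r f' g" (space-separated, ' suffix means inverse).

r g g f' g'

  after r: (1 5 3 4 6 7)
  after g: (1 2)(3 6 7 4 5)
  after g: (2 4)(3 5)(6 7)
  after f': (1 6 2)(3 4 7 5)
  after g': (1 4 7 6 5 3)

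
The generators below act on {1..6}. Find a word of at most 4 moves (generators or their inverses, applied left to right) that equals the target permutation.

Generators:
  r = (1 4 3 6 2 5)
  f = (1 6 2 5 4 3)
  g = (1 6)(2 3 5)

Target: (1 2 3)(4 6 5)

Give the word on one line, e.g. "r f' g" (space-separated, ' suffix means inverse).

  after g: (1 6)(2 3 5)
  after r: (1 2 6 4 3)
  after f: (1 5 4)(3 6)
  after g: (1 2 3)(4 6 5)

g r f g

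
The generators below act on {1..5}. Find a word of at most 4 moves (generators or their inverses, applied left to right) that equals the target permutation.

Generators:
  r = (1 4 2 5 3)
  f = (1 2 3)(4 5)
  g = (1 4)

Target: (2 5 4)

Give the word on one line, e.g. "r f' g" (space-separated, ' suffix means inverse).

f f g' f

  after f: (1 2 3)(4 5)
  after f: (1 3 2)
  after g': (1 3 2 4)
  after f: (2 5 4)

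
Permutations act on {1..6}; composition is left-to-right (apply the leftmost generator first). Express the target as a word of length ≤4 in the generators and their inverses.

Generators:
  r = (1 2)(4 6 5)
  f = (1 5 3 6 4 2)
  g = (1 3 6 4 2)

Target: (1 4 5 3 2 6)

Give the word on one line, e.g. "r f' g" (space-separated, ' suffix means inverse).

  after g: (1 3 6 4 2)
  after g: (1 6 2 3 4)
  after f: (1 4 5 3 2 6)

g g f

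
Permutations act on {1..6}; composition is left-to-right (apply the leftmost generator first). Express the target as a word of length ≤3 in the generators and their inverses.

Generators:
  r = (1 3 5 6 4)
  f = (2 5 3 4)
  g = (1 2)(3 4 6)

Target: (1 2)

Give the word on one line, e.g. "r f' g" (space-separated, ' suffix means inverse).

g' g' g'

  after g': (1 2)(3 6 4)
  after g': (3 4 6)
  after g': (1 2)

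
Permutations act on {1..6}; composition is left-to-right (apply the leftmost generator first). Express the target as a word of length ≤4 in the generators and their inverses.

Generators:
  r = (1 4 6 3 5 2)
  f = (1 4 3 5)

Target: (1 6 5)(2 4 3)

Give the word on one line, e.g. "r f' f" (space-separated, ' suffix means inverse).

  after r: (1 4 6 3 5 2)
  after r: (1 6 5)(2 4 3)

r r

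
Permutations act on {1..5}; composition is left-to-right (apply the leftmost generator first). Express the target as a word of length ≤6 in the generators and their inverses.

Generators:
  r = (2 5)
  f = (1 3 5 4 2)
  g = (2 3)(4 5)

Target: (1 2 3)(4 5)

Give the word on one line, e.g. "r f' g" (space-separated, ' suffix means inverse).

r' g' f g

  after r': (2 5)
  after g': (2 4 5 3)
  after f: (1 3)
  after g: (1 2 3)(4 5)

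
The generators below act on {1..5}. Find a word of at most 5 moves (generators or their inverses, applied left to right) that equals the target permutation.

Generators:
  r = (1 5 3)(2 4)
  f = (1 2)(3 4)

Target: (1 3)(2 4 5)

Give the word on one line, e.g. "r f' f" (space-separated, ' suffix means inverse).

f' r' f'

  after f': (1 2)(3 4)
  after r': (1 4 5)(2 3)
  after f': (1 3)(2 4 5)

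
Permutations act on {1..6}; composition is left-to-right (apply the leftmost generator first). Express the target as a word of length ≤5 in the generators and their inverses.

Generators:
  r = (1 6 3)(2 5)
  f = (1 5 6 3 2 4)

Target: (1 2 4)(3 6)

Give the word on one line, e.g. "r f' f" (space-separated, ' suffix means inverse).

f' r f'

  after f': (1 4 2 3 6 5)
  after r: (1 4 5 6 2)
  after f': (1 2 4)(3 6)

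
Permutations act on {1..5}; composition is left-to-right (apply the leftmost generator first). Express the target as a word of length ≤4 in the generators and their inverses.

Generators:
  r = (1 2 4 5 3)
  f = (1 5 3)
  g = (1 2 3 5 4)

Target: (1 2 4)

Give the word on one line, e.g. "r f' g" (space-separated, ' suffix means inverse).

  after f: (1 5 3)
  after r': (1 4 2)
  after f: (1 4 2 5 3)
  after r': (1 2 4)

f r' f r'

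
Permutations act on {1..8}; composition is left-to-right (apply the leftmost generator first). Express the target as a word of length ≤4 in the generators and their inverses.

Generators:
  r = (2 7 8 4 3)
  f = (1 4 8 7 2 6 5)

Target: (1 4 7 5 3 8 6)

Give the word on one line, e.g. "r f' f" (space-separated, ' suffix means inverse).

  after r': (2 3 4 8 7)
  after f: (1 4 7 6 5)(2 3 8)
  after f: (1 8 6)(2 3 7 5 4)
  after r: (1 4 7 5 3 8 6)

r' f f r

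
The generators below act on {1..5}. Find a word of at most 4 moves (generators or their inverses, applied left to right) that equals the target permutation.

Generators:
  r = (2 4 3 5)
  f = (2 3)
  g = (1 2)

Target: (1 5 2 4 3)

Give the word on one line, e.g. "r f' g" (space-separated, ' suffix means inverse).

  after f': (2 3)
  after g: (1 2 3)
  after f': (1 3)
  after r: (1 5 2 4 3)

f' g f' r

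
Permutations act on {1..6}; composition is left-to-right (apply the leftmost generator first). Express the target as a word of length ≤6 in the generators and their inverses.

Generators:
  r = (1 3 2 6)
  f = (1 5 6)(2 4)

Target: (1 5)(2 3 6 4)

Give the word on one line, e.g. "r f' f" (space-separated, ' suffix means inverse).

r r r f'

  after r: (1 3 2 6)
  after r: (1 2)(3 6)
  after r: (1 6 2 3)
  after f': (1 5)(2 3 6 4)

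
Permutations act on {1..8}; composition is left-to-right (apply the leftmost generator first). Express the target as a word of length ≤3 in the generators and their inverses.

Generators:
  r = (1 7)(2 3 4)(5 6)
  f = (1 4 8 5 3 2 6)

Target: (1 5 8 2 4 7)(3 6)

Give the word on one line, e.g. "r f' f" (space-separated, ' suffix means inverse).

  after f': (1 6 2 3 5 8 4)
  after r: (1 5 8 2 4 7)(3 6)

f' r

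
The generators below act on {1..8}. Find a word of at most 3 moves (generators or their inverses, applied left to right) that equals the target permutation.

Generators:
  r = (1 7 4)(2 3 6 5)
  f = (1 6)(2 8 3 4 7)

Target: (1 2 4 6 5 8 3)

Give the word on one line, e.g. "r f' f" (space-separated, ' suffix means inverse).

r f

  after r: (1 7 4)(2 3 6 5)
  after f: (1 2 4 6 5 8 3)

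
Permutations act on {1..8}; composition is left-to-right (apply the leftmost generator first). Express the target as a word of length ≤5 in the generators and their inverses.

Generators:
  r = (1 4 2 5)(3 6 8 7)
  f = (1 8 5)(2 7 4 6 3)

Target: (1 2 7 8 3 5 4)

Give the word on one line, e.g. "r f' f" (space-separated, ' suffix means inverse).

  after f: (1 8 5)(2 7 4 6 3)
  after f: (1 5 8)(2 4 3 7 6)
  after f: (2 6 7 3 4)
  after r': (1 5 2 3)(6 8)
  after r': (1 2 7 8 3 5 4)

f f f r' r'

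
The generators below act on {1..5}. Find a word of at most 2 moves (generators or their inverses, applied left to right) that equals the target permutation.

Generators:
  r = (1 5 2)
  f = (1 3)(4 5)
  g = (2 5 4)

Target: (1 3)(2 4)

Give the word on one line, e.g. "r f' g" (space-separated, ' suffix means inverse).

g f

  after g: (2 5 4)
  after f: (1 3)(2 4)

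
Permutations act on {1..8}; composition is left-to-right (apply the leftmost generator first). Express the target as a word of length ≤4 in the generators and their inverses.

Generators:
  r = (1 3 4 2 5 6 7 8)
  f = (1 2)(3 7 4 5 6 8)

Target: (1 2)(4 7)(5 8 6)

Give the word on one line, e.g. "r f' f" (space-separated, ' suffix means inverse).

r f' r f

  after r: (1 3 4 2 5 6 7 8)
  after f': (1 8 2 4)(3 7 6)
  after r: (3 8 5 6 4)
  after f: (1 2)(4 7)(5 8 6)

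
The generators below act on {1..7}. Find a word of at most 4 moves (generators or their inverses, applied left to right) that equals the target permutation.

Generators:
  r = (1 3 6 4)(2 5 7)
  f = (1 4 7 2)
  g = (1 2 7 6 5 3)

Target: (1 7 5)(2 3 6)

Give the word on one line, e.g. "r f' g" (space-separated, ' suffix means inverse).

f r f f

  after f: (1 4 7 2)
  after r: (2 3 6 4)(5 7)
  after f: (1 4)(2 3 6 7 5)
  after f: (1 7 5)(2 3 6)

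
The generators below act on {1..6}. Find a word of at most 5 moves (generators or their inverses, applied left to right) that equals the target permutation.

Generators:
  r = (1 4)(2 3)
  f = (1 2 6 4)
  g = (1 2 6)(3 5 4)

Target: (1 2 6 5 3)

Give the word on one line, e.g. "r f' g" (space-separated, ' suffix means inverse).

  after f: (1 2 6 4)
  after g: (1 6 3 5 4 2)
  after f: (1 4 6 3 5)
  after g: (1 3 4)(2 6 5)
  after r: (1 2 6 5 3)

f g f g r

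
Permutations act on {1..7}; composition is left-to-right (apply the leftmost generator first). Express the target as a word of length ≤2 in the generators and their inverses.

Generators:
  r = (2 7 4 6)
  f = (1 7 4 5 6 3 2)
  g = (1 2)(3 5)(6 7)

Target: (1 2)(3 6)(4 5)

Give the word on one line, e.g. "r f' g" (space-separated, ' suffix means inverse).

  after f: (1 7 4 5 6 3 2)
  after r': (1 2)(3 6)(4 5)

f r'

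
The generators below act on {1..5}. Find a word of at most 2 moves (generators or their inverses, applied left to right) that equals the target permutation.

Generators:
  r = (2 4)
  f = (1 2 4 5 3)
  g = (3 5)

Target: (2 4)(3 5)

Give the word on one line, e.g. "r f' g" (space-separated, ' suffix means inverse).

  after g: (3 5)
  after r': (2 4)(3 5)

g r'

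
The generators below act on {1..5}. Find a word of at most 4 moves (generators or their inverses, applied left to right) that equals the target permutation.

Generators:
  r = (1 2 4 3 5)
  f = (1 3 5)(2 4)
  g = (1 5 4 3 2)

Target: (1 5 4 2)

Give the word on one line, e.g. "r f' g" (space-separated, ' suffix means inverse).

  after g: (1 5 4 3 2)
  after f': (1 3 4)(2 5)
  after r: (1 5 4 2)

g f' r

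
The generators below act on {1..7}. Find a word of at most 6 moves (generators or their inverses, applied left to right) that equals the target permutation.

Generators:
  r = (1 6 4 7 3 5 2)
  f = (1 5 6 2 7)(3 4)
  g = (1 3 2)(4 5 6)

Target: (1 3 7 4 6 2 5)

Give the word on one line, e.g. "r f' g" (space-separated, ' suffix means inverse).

g r' g g r

  after g: (1 3 2)(4 5 6)
  after r': (1 7 4 3 5)
  after g: (1 7 5 3 6 4 2)
  after g: (1 7 6 5 2 3 4)
  after r: (1 3 7 4 6 2 5)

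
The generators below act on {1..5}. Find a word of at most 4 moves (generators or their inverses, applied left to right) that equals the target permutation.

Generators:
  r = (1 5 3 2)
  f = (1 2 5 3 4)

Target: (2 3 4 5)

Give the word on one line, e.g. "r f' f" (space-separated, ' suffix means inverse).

r' r' f' r'

  after r': (1 2 3 5)
  after r': (1 3)(2 5)
  after f': (1 5)(3 4)
  after r': (2 3 4 5)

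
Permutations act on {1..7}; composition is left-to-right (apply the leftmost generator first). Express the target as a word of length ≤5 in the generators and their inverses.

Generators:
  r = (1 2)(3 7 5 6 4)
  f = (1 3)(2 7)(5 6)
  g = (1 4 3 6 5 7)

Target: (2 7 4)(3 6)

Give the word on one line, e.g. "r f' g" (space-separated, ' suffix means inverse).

  after g': (1 7 5 6 3 4)
  after r: (1 5 4 2)(6 7)
  after r: (1 6 5 3 7 4)
  after r: (1 4 2)(3 5 7)
  after g': (2 7 4)(3 6)

g' r r r g'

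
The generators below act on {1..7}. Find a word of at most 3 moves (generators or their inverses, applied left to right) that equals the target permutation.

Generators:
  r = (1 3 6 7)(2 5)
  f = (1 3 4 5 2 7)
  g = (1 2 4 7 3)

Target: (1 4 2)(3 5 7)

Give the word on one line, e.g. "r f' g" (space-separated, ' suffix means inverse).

f f

  after f: (1 3 4 5 2 7)
  after f: (1 4 2)(3 5 7)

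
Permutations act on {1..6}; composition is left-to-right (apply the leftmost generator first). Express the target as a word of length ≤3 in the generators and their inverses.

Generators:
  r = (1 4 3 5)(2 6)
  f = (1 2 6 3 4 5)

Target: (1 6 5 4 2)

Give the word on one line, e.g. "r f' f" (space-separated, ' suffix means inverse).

r f' f'

  after r: (1 4 3 5)(2 6)
  after f': (1 3 4 6)
  after f': (1 6 5 4 2)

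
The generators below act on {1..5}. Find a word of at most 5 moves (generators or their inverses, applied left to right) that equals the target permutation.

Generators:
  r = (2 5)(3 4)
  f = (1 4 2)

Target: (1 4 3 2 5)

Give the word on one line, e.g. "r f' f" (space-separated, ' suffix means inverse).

  after r': (2 5)(3 4)
  after f': (1 2 5 4 3)
  after f': (1 4 3 2 5)

r' f' f'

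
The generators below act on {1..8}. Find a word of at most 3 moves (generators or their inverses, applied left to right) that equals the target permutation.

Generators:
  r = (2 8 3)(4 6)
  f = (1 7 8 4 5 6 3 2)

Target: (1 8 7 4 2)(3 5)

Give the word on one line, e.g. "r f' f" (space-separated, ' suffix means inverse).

r' f f

  after r': (2 3 8)(4 6)
  after f: (1 7 8)(3 4)(5 6)
  after f: (1 8 7 4 2)(3 5)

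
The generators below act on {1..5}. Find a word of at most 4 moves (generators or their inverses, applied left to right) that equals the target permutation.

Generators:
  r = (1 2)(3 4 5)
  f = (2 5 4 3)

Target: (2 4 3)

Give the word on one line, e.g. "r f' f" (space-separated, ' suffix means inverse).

r' r' f' f'

  after r': (1 2)(3 5 4)
  after r': (3 4 5)
  after f': (2 3 5 4)
  after f': (2 4 3)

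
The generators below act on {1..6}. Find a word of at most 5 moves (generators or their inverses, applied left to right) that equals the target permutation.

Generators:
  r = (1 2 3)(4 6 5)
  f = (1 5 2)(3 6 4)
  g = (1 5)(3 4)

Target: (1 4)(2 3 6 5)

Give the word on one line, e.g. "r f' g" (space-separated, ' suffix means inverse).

f' g' f' r

  after f': (1 2 5)(3 4 6)
  after g': (1 2)(4 6)
  after f': (1 5)(3 4)
  after r: (1 4)(2 3 6 5)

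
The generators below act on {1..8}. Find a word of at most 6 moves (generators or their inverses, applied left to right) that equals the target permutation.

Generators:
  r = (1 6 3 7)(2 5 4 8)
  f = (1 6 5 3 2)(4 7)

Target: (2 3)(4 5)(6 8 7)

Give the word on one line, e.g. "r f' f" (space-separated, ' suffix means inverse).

f f f r' f'

  after f: (1 6 5 3 2)(4 7)
  after f: (1 5 2 6 3)
  after f: (1 3 6 2 5)(4 7)
  after r': (1 6 8 4 3)(5 7)
  after f': (2 3)(4 5)(6 8 7)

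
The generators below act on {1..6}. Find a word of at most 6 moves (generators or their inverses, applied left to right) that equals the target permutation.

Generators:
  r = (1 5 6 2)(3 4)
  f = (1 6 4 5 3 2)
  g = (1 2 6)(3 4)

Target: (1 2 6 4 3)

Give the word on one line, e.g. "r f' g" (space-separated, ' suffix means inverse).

g f r' f g

  after g: (1 2 6)(3 4)
  after f: (2 4)(3 5)
  after r': (1 2 3)(4 6 5)
  after f: (3 6)
  after g: (1 2 6 4 3)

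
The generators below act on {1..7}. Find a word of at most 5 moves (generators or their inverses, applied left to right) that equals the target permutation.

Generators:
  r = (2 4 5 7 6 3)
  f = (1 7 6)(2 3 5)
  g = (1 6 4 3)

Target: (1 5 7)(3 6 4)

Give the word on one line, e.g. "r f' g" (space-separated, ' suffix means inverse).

  after r: (2 4 5 7 6 3)
  after f: (1 7)(2 4)(5 6)
  after f: (1 6 2 4 3 5)
  after r: (1 3 7 6 4 2 5)
  after f: (1 5 7)(3 6 4)

r f f r f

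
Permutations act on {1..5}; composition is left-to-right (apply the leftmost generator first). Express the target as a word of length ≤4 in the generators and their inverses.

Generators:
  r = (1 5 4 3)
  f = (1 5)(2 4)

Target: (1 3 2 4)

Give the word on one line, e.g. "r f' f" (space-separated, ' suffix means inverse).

r r r f'

  after r: (1 5 4 3)
  after r: (1 4)(3 5)
  after r: (1 3 4 5)
  after f': (1 3 2 4)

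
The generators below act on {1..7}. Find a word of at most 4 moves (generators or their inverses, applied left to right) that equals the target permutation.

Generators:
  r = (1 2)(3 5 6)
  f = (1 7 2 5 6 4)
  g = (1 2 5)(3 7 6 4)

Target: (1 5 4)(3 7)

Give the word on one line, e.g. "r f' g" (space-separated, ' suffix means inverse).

f g r'

  after f: (1 7 2 5 6 4)
  after g: (1 6 3 7 5 4 2)
  after r': (1 5 4)(3 7)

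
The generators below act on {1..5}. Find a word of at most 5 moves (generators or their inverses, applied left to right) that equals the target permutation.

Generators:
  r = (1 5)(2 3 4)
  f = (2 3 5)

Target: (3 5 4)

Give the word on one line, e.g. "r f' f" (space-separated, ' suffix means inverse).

f r r

  after f: (2 3 5)
  after r: (1 5 3)(2 4)
  after r: (3 5 4)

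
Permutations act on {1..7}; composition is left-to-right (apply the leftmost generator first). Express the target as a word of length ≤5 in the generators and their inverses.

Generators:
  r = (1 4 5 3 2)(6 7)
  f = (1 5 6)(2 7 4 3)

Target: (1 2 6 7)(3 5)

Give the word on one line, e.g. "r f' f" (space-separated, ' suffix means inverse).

  after f: (1 5 6)(2 7 4 3)
  after f: (1 6 5)(2 4)(3 7)
  after r': (1 7 5 2)(3 6 4)
  after f': (1 2 6 7)(3 5)

f f r' f'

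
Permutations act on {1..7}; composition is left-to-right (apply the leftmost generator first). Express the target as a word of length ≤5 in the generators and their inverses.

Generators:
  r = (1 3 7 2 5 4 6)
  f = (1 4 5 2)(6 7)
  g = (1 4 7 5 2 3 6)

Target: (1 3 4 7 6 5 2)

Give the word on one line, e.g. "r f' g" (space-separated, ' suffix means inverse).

  after r: (1 3 7 2 5 4 6)
  after g': (1 2 7 5)(3 4)
  after f': (1 5 2 6 7 4 3)
  after g': (1 7)(2 3 6 4)
  after r': (1 3 4 7 6 5 2)

r g' f' g' r'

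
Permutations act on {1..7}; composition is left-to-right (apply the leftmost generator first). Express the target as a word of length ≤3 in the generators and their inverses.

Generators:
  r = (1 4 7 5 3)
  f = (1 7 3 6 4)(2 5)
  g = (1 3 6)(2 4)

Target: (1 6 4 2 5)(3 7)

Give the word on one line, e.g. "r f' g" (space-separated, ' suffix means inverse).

g' r r

  after g': (1 6 3)(2 4)
  after r: (1 6)(2 7 5 3 4)
  after r: (1 6 4 2 5)(3 7)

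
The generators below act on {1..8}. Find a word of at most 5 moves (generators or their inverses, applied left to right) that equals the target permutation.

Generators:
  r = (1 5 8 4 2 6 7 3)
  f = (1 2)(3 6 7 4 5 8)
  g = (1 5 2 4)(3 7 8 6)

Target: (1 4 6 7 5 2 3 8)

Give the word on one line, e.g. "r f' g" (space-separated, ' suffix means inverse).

  after g': (1 4 2 5)(3 6 8 7)
  after g': (1 2)(3 8)(4 5)(6 7)
  after r: (1 6 3 4 8)(2 5)
  after f: (1 7 4 3 5)(2 8)
  after f: (1 4 6 7 5 2 3 8)

g' g' r f f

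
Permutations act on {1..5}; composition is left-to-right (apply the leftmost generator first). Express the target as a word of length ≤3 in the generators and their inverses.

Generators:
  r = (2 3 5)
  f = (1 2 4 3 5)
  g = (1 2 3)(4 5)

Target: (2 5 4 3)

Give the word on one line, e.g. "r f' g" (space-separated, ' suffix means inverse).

r g f'

  after r: (2 3 5)
  after g: (1 2)(3 4 5)
  after f': (2 5 4 3)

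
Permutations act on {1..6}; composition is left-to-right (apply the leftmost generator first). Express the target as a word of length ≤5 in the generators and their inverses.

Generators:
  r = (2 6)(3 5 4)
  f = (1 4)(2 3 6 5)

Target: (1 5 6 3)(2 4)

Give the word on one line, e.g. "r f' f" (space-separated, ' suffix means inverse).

r' f r f' f'

  after r': (2 6)(3 4 5)
  after f: (1 4 2 5 6 3)
  after r: (1 3)(2 4 6 5)
  after f': (1 2)(3 4)
  after f': (1 5 6 3)(2 4)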